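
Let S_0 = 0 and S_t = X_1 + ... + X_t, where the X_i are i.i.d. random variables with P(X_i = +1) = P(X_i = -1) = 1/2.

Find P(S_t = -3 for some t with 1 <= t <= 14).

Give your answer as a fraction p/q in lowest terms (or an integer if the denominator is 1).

Count via complement. Let g(t,s) = #length-t paths at position s with S_1..S_t all ≠ -3.
g(t,s) = g(t-1,s-1) + g(t-1,s+1) for s ≠ -3; g(t,-3) = 0.
t=0: g(0,0)=1
t=1: g(1,-1)=1 g(1,1)=1
t=2: g(2,-2)=1 g(2,0)=2 g(2,2)=1
t=3: g(3,-1)=3 g(3,1)=3 g(3,3)=1
t=4: g(4,-2)=3 g(4,0)=6 g(4,2)=4 g(4,4)=1
t=5: g(5,-1)=9 g(5,1)=10 g(5,3)=5 g(5,5)=1
t=6: g(6,-2)=9 g(6,0)=19 g(6,2)=15 g(6,4)=6 g(6,6)=1
t=7: g(7,-1)=28 g(7,1)=34 g(7,3)=21 g(7,5)=7 g(7,7)=1
t=8: g(8,-2)=28 g(8,0)=62 g(8,2)=55 g(8,4)=28 g(8,6)=8 g(8,8)=1
t=9: g(9,-1)=90 g(9,1)=117 g(9,3)=83 g(9,5)=36 g(9,7)=9 g(9,9)=1
t=10: g(10,-2)=90 g(10,0)=207 g(10,2)=200 g(10,4)=119 g(10,6)=45 g(10,8)=10 g(10,10)=1
t=11: g(11,-1)=297 g(11,1)=407 g(11,3)=319 g(11,5)=164 g(11,7)=55 g(11,9)=11 g(11,11)=1
t=12: g(12,-2)=297 g(12,0)=704 g(12,2)=726 g(12,4)=483 g(12,6)=219 g(12,8)=66 g(12,10)=12 g(12,12)=1
t=13: g(13,-1)=1001 g(13,1)=1430 g(13,3)=1209 g(13,5)=702 g(13,7)=285 g(13,9)=78 g(13,11)=13 g(13,13)=1
t=14: g(14,-2)=1001 g(14,0)=2431 g(14,2)=2639 g(14,4)=1911 g(14,6)=987 g(14,8)=363 g(14,10)=91 g(14,12)=14 g(14,14)=1
Paths never hitting -3: Σ_s g(14,s) = 9438
Paths hitting -3: 2^14 - 9438 = 6946
P = 6946/16384 = 3473/8192

Answer: 3473/8192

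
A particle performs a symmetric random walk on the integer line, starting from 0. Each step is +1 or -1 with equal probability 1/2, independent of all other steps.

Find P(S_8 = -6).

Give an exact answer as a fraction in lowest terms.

Answer: 1/32

Derivation:
To reach position -6 after 8 steps: need 1 step of +1 and 7 of -1.
Favorable paths: C(8,1) = 8
Total paths: 2^8 = 256
P = 8/256 = 1/32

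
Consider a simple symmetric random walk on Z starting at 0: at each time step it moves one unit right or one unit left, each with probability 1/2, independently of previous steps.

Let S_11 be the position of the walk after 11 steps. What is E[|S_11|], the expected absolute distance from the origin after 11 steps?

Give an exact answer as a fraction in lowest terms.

Answer: 693/256

Derivation:
S_11 takes values m ≡ 1 (mod 2) with |m| ≤ 11; P(S_11=m) = C(11,(11+m)/2)/2^11.
Total paths: 2^11 = 2048
Distribution: P(S=-11)=1/2048, P(S=-9)=11/2048, P(S=-7)=55/2048, P(S=-5)=165/2048, P(S=-3)=330/2048, P(S=-1)=462/2048, P(S=1)=462/2048, P(S=3)=330/2048, P(S=5)=165/2048, P(S=7)=55/2048, P(S=9)=11/2048, P(S=11)=1/2048
E[|S_11|] = Σ_m |m|·P(S_11=m) = 5544/2048 = 693/256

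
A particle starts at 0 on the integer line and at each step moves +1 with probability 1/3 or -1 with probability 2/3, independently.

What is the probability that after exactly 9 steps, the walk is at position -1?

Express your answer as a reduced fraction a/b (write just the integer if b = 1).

To reach position -1 after 9 steps: need 4 steps of +1 and 5 steps of -1.
Number of such sequences: C(9,4) = 126
Each has probability (1/3)^4 · (2/3)^5 = 32/19683
P = 126 · 32/19683 = 448/2187

Answer: 448/2187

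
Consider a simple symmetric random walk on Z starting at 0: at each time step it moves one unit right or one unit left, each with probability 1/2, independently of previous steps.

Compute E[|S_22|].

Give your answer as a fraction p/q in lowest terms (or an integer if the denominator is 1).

S_22 takes values m ≡ 0 (mod 2) with |m| ≤ 22; P(S_22=m) = C(22,(22+m)/2)/2^22.
Total paths: 2^22 = 4194304
Distribution: P(S=-22)=1/4194304, P(S=-20)=22/4194304, P(S=-18)=231/4194304, P(S=-16)=1540/4194304, P(S=-14)=7315/4194304, P(S=-12)=26334/4194304, P(S=-10)=74613/4194304, P(S=-8)=170544/4194304, P(S=-6)=319770/4194304, P(S=-4)=497420/4194304, P(S=-2)=646646/4194304, P(S=0)=705432/4194304, P(S=2)=646646/4194304, P(S=4)=497420/4194304, P(S=6)=319770/4194304, P(S=8)=170544/4194304, P(S=10)=74613/4194304, P(S=12)=26334/4194304, P(S=14)=7315/4194304, P(S=16)=1540/4194304, P(S=18)=231/4194304, P(S=20)=22/4194304, P(S=22)=1/4194304
E[|S_22|] = Σ_m |m|·P(S_22=m) = 15519504/4194304 = 969969/262144

Answer: 969969/262144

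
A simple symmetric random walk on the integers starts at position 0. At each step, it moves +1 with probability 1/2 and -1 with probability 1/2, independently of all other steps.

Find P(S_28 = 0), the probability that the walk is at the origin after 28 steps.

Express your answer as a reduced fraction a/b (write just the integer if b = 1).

To return to 0 after 28 steps: need exactly 14 steps of +1 and 14 of -1.
Favorable paths: C(28,14) = 40116600
Total paths: 2^28 = 268435456
P = 40116600/268435456 = 5014575/33554432

Answer: 5014575/33554432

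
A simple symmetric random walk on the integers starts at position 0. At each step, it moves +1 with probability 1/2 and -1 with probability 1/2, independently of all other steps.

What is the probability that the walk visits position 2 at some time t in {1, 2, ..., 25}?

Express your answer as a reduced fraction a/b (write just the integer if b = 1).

Count via complement. Let g(t,s) = #length-t paths at position s with S_1..S_t all ≠ 2.
g(t,s) = g(t-1,s-1) + g(t-1,s+1) for s ≠ 2; g(t,2) = 0.
t=0: g(0,0)=1
t=1: g(1,-1)=1 g(1,1)=1
t=2: g(2,-2)=1 g(2,0)=2
t=3: g(3,-3)=1 g(3,-1)=3 g(3,1)=2
t=4: g(4,-4)=1 g(4,-2)=4 g(4,0)=5
t=5: g(5,-5)=1 g(5,-3)=5 g(5,-1)=9 g(5,1)=5
t=6: g(6,-6)=1 g(6,-4)=6 g(6,-2)=14 g(6,0)=14
t=7: g(7,-7)=1 g(7,-5)=7 g(7,-3)=20 g(7,-1)=28 g(7,1)=14
t=8: g(8,-8)=1 g(8,-6)=8 g(8,-4)=27 g(8,-2)=48 g(8,0)=42
t=9: g(9,-9)=1 g(9,-7)=9 g(9,-5)=35 g(9,-3)=75 g(9,-1)=90 g(9,1)=42
t=10: g(10,-10)=1 g(10,-8)=10 g(10,-6)=44 g(10,-4)=110 g(10,-2)=165 g(10,0)=132
t=11: g(11,-11)=1 g(11,-9)=11 g(11,-7)=54 g(11,-5)=154 g(11,-3)=275 g(11,-1)=297 g(11,1)=132
t=12: g(12,-12)=1 g(12,-10)=12 g(12,-8)=65 g(12,-6)=208 g(12,-4)=429 g(12,-2)=572 g(12,0)=429
t=13: g(13,-13)=1 g(13,-11)=13 g(13,-9)=77 g(13,-7)=273 g(13,-5)=637 g(13,-3)=1001 g(13,-1)=1001 g(13,1)=429
t=14: g(14,-14)=1 g(14,-12)=14 g(14,-10)=90 g(14,-8)=350 g(14,-6)=910 g(14,-4)=1638 g(14,-2)=2002 g(14,0)=1430
t=15: g(15,-15)=1 g(15,-13)=15 g(15,-11)=104 g(15,-9)=440 g(15,-7)=1260 g(15,-5)=2548 g(15,-3)=3640 g(15,-1)=3432 g(15,1)=1430
t=16: g(16,-16)=1 g(16,-14)=16 g(16,-12)=119 g(16,-10)=544 g(16,-8)=1700 g(16,-6)=3808 g(16,-4)=6188 g(16,-2)=7072 g(16,0)=4862
t=17: g(17,-17)=1 g(17,-15)=17 g(17,-13)=135 g(17,-11)=663 g(17,-9)=2244 g(17,-7)=5508 g(17,-5)=9996 g(17,-3)=13260 g(17,-1)=11934 g(17,1)=4862
t=18: g(18,-18)=1 g(18,-16)=18 g(18,-14)=152 g(18,-12)=798 g(18,-10)=2907 g(18,-8)=7752 g(18,-6)=15504 g(18,-4)=23256 g(18,-2)=25194 g(18,0)=16796
t=19: g(19,-19)=1 g(19,-17)=19 g(19,-15)=170 g(19,-13)=950 g(19,-11)=3705 g(19,-9)=10659 g(19,-7)=23256 g(19,-5)=38760 g(19,-3)=48450 g(19,-1)=41990 g(19,1)=16796
t=20: g(20,-20)=1 g(20,-18)=20 g(20,-16)=189 g(20,-14)=1120 g(20,-12)=4655 g(20,-10)=14364 g(20,-8)=33915 g(20,-6)=62016 g(20,-4)=87210 g(20,-2)=90440 g(20,0)=58786
t=21: g(21,-21)=1 g(21,-19)=21 g(21,-17)=209 g(21,-15)=1309 g(21,-13)=5775 g(21,-11)=19019 g(21,-9)=48279 g(21,-7)=95931 g(21,-5)=149226 g(21,-3)=177650 g(21,-1)=149226 g(21,1)=58786
t=22: g(22,-22)=1 g(22,-20)=22 g(22,-18)=230 g(22,-16)=1518 g(22,-14)=7084 g(22,-12)=24794 g(22,-10)=67298 g(22,-8)=144210 g(22,-6)=245157 g(22,-4)=326876 g(22,-2)=326876 g(22,0)=208012
t=23: g(23,-23)=1 g(23,-21)=23 g(23,-19)=252 g(23,-17)=1748 g(23,-15)=8602 g(23,-13)=31878 g(23,-11)=92092 g(23,-9)=211508 g(23,-7)=389367 g(23,-5)=572033 g(23,-3)=653752 g(23,-1)=534888 g(23,1)=208012
t=24: g(24,-24)=1 g(24,-22)=24 g(24,-20)=275 g(24,-18)=2000 g(24,-16)=10350 g(24,-14)=40480 g(24,-12)=123970 g(24,-10)=303600 g(24,-8)=600875 g(24,-6)=961400 g(24,-4)=1225785 g(24,-2)=1188640 g(24,0)=742900
t=25: g(25,-25)=1 g(25,-23)=25 g(25,-21)=299 g(25,-19)=2275 g(25,-17)=12350 g(25,-15)=50830 g(25,-13)=164450 g(25,-11)=427570 g(25,-9)=904475 g(25,-7)=1562275 g(25,-5)=2187185 g(25,-3)=2414425 g(25,-1)=1931540 g(25,1)=742900
Paths never hitting 2: Σ_s g(25,s) = 10400600
Paths hitting 2: 2^25 - 10400600 = 23153832
P = 23153832/33554432 = 2894229/4194304

Answer: 2894229/4194304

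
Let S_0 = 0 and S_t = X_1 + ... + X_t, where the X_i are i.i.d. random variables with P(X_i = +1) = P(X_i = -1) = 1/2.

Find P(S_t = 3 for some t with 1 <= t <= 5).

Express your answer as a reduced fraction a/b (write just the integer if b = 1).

Count via complement. Let g(t,s) = #length-t paths at position s with S_1..S_t all ≠ 3.
g(t,s) = g(t-1,s-1) + g(t-1,s+1) for s ≠ 3; g(t,3) = 0.
t=0: g(0,0)=1
t=1: g(1,-1)=1 g(1,1)=1
t=2: g(2,-2)=1 g(2,0)=2 g(2,2)=1
t=3: g(3,-3)=1 g(3,-1)=3 g(3,1)=3
t=4: g(4,-4)=1 g(4,-2)=4 g(4,0)=6 g(4,2)=3
t=5: g(5,-5)=1 g(5,-3)=5 g(5,-1)=10 g(5,1)=9
Paths never hitting 3: Σ_s g(5,s) = 25
Paths hitting 3: 2^5 - 25 = 7
P = 7/32 = 7/32

Answer: 7/32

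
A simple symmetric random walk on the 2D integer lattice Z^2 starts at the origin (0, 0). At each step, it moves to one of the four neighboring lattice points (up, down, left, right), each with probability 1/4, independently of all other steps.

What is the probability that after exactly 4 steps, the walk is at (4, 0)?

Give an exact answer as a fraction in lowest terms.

Let h be the number of horizontal steps (so 4-h are vertical). To end at (4,0) need (h+4)/2 right-steps and ((4-h)+0)/2 up-steps.
Sum over h with 4 ≤ h ≤ 4, h ≡ 0 (mod 2), 4-h ≡ 0 (mod 2):
h=4: C(4,4)·C(4,4)·C(0,0) = 1·1·1 = 1
Total favorable: 1
Total paths: 4^4 = 256
P = 1/256 = 1/256

Answer: 1/256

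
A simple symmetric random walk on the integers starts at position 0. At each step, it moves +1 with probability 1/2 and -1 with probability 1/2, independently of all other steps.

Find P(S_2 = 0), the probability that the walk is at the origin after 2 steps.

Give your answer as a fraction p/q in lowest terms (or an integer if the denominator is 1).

To return to 0 after 2 steps: need exactly 1 step of +1 and 1 of -1.
Favorable paths: C(2,1) = 2
Total paths: 2^2 = 4
P = 2/4 = 1/2

Answer: 1/2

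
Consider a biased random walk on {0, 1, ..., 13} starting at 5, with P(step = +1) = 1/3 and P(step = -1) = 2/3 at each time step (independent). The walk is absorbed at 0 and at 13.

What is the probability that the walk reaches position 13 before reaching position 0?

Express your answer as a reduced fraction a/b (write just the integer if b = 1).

Biased walk: p = 1/3, q = 2/3, r = q/p = 2
Gambler's ruin: P(hit 13 before 0 | start at 5) = (1 - r^a)/(1 - r^N)
r^5 = 32; r^13 = 8192
P = (1 - 32) / (1 - 8192) = -31 / -8191 = 31/8191

Answer: 31/8191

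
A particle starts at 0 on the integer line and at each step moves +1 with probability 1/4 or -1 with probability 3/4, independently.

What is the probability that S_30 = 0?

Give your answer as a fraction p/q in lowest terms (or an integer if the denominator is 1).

Answer: 139110429284415/72057594037927936

Derivation:
To be at 0 after 30 steps: need exactly 15 steps of +1 and 15 of -1.
Number of such sequences: C(30,15) = 155117520
Each has probability (1/4)^15 · (3/4)^15 = 14348907/1152921504606846976
P = 155117520 · 14348907/1152921504606846976 = 139110429284415/72057594037927936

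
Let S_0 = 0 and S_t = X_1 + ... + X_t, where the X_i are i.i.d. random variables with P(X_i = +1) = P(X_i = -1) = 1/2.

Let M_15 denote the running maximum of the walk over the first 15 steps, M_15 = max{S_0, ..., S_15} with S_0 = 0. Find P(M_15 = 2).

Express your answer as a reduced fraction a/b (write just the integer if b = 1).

Let M_15 = max(S_0,...,S_15). Use the reflection principle: for j ≥ 1, #{paths with M_15 ≥ j} = #{S_15 ≥ j} + #{S_15 ≥ j+1}.
By reflection, #{M_15 ≥ 2} = #{S_15 ≥ 2} + #{S_15 ≥ 3} = 9949 + 9949 = 19898.
#{M_15 ≥ 3} = #{S_15 ≥ 3} + #{S_15 ≥ 4} = 9949 + 4944 = 14893.
#{M_15 = 2} = 19898 - 14893 = 5005.
P(M_15 = 2) = 5005/32768 = 5005/32768

Answer: 5005/32768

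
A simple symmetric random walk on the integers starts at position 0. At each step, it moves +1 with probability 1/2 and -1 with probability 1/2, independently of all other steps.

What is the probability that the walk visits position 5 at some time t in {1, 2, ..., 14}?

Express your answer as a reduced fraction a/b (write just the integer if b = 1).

Count via complement. Let g(t,s) = #length-t paths at position s with S_1..S_t all ≠ 5.
g(t,s) = g(t-1,s-1) + g(t-1,s+1) for s ≠ 5; g(t,5) = 0.
t=0: g(0,0)=1
t=1: g(1,-1)=1 g(1,1)=1
t=2: g(2,-2)=1 g(2,0)=2 g(2,2)=1
t=3: g(3,-3)=1 g(3,-1)=3 g(3,1)=3 g(3,3)=1
t=4: g(4,-4)=1 g(4,-2)=4 g(4,0)=6 g(4,2)=4 g(4,4)=1
t=5: g(5,-5)=1 g(5,-3)=5 g(5,-1)=10 g(5,1)=10 g(5,3)=5
t=6: g(6,-6)=1 g(6,-4)=6 g(6,-2)=15 g(6,0)=20 g(6,2)=15 g(6,4)=5
t=7: g(7,-7)=1 g(7,-5)=7 g(7,-3)=21 g(7,-1)=35 g(7,1)=35 g(7,3)=20
t=8: g(8,-8)=1 g(8,-6)=8 g(8,-4)=28 g(8,-2)=56 g(8,0)=70 g(8,2)=55 g(8,4)=20
t=9: g(9,-9)=1 g(9,-7)=9 g(9,-5)=36 g(9,-3)=84 g(9,-1)=126 g(9,1)=125 g(9,3)=75
t=10: g(10,-10)=1 g(10,-8)=10 g(10,-6)=45 g(10,-4)=120 g(10,-2)=210 g(10,0)=251 g(10,2)=200 g(10,4)=75
t=11: g(11,-11)=1 g(11,-9)=11 g(11,-7)=55 g(11,-5)=165 g(11,-3)=330 g(11,-1)=461 g(11,1)=451 g(11,3)=275
t=12: g(12,-12)=1 g(12,-10)=12 g(12,-8)=66 g(12,-6)=220 g(12,-4)=495 g(12,-2)=791 g(12,0)=912 g(12,2)=726 g(12,4)=275
t=13: g(13,-13)=1 g(13,-11)=13 g(13,-9)=78 g(13,-7)=286 g(13,-5)=715 g(13,-3)=1286 g(13,-1)=1703 g(13,1)=1638 g(13,3)=1001
t=14: g(14,-14)=1 g(14,-12)=14 g(14,-10)=91 g(14,-8)=364 g(14,-6)=1001 g(14,-4)=2001 g(14,-2)=2989 g(14,0)=3341 g(14,2)=2639 g(14,4)=1001
Paths never hitting 5: Σ_s g(14,s) = 13442
Paths hitting 5: 2^14 - 13442 = 2942
P = 2942/16384 = 1471/8192

Answer: 1471/8192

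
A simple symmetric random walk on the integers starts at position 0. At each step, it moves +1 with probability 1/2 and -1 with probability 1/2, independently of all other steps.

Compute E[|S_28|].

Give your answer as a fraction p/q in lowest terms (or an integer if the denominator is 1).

S_28 takes values m ≡ 0 (mod 2) with |m| ≤ 28; P(S_28=m) = C(28,(28+m)/2)/2^28.
Total paths: 2^28 = 268435456
Distribution: P(S=-28)=1/268435456, P(S=-26)=28/268435456, P(S=-24)=378/268435456, P(S=-22)=3276/268435456, P(S=-20)=20475/268435456, P(S=-18)=98280/268435456, P(S=-16)=376740/268435456, P(S=-14)=1184040/268435456, P(S=-12)=3108105/268435456, P(S=-10)=6906900/268435456, P(S=-8)=13123110/268435456, P(S=-6)=21474180/268435456, P(S=-4)=30421755/268435456, P(S=-2)=37442160/268435456, P(S=0)=40116600/268435456, P(S=2)=37442160/268435456, P(S=4)=30421755/268435456, P(S=6)=21474180/268435456, P(S=8)=13123110/268435456, P(S=10)=6906900/268435456, P(S=12)=3108105/268435456, P(S=14)=1184040/268435456, P(S=16)=376740/268435456, P(S=18)=98280/268435456, P(S=20)=20475/268435456, P(S=22)=3276/268435456, P(S=24)=378/268435456, P(S=26)=28/268435456, P(S=28)=1/268435456
E[|S_28|] = Σ_m |m|·P(S_28=m) = 1123264800/268435456 = 35102025/8388608

Answer: 35102025/8388608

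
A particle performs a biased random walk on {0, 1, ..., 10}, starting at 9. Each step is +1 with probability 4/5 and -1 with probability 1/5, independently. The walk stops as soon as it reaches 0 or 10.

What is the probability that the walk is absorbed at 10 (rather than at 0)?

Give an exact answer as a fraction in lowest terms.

Answer: 349524/349525

Derivation:
Biased walk: p = 4/5, q = 1/5, r = q/p = 1/4
Gambler's ruin: P(hit 10 before 0 | start at 9) = (1 - r^a)/(1 - r^N)
r^9 = 1/262144; r^10 = 1/1048576
P = (1 - 1/262144) / (1 - 1/1048576) = 262143/262144 / 1048575/1048576 = 349524/349525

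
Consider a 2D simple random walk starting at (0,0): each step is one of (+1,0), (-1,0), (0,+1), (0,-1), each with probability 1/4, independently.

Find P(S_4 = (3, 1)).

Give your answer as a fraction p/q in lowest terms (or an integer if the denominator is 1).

Answer: 1/64

Derivation:
Let h be the number of horizontal steps (so 4-h are vertical). To end at (3,1) need (h+3)/2 right-steps and ((4-h)+1)/2 up-steps.
Sum over h with 3 ≤ h ≤ 3, h ≡ 1 (mod 2), 4-h ≡ 1 (mod 2):
h=3: C(4,3)·C(3,3)·C(1,1) = 4·1·1 = 4
Total favorable: 4
Total paths: 4^4 = 256
P = 4/256 = 1/64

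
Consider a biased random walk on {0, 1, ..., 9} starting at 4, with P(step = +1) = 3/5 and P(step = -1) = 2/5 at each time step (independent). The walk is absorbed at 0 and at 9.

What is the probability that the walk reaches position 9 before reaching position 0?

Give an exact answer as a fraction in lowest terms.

Biased walk: p = 3/5, q = 2/5, r = q/p = 2/3
Gambler's ruin: P(hit 9 before 0 | start at 4) = (1 - r^a)/(1 - r^N)
r^4 = 16/81; r^9 = 512/19683
P = (1 - 16/81) / (1 - 512/19683) = 65/81 / 19171/19683 = 15795/19171

Answer: 15795/19171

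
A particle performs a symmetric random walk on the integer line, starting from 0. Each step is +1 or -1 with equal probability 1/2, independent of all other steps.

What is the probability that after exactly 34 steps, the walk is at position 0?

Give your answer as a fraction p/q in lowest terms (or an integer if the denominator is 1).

To return to 0 after 34 steps: need exactly 17 steps of +1 and 17 of -1.
Favorable paths: C(34,17) = 2333606220
Total paths: 2^34 = 17179869184
P = 2333606220/17179869184 = 583401555/4294967296

Answer: 583401555/4294967296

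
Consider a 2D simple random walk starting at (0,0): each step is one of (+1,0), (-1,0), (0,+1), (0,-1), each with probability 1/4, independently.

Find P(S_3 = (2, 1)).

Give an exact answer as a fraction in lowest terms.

Answer: 3/64

Derivation:
Let h be the number of horizontal steps (so 3-h are vertical). To end at (2,1) need (h+2)/2 right-steps and ((3-h)+1)/2 up-steps.
Sum over h with 2 ≤ h ≤ 2, h ≡ 0 (mod 2), 3-h ≡ 1 (mod 2):
h=2: C(3,2)·C(2,2)·C(1,1) = 3·1·1 = 3
Total favorable: 3
Total paths: 4^3 = 64
P = 3/64 = 3/64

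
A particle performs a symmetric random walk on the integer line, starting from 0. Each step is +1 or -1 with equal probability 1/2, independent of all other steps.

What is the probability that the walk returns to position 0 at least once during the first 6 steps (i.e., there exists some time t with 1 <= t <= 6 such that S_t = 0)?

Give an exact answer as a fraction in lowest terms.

Answer: 11/16

Derivation:
Count via complement. Let g(t,s) = #length-t paths at position s with S_1..S_t all ≠ 0.
g(t,s) = g(t-1,s-1) + g(t-1,s+1) for s ≠ 0; g(t,0) = 0.
t=0: g(0,0)=1
t=1: g(1,-1)=1 g(1,1)=1
t=2: g(2,-2)=1 g(2,2)=1
t=3: g(3,-3)=1 g(3,-1)=1 g(3,1)=1 g(3,3)=1
t=4: g(4,-4)=1 g(4,-2)=2 g(4,2)=2 g(4,4)=1
t=5: g(5,-5)=1 g(5,-3)=3 g(5,-1)=2 g(5,1)=2 g(5,3)=3 g(5,5)=1
t=6: g(6,-6)=1 g(6,-4)=4 g(6,-2)=5 g(6,2)=5 g(6,4)=4 g(6,6)=1
Paths never hitting 0: Σ_s g(6,s) = 20
Paths hitting 0: 2^6 - 20 = 44
P = 44/64 = 11/16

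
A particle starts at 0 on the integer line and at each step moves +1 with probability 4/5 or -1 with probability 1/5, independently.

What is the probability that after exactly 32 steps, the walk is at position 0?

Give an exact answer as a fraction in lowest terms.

Answer: 516324123463385088/4656612873077392578125

Derivation:
To be at 0 after 32 steps: need exactly 16 steps of +1 and 16 of -1.
Number of such sequences: C(32,16) = 601080390
Each has probability (4/5)^16 · (1/5)^16 = 4294967296/23283064365386962890625
P = 601080390 · 4294967296/23283064365386962890625 = 516324123463385088/4656612873077392578125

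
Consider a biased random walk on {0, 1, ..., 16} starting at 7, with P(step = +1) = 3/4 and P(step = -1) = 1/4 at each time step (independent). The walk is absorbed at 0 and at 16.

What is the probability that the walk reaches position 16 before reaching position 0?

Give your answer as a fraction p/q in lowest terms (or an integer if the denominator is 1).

Answer: 21513519/21523360

Derivation:
Biased walk: p = 3/4, q = 1/4, r = q/p = 1/3
Gambler's ruin: P(hit 16 before 0 | start at 7) = (1 - r^a)/(1 - r^N)
r^7 = 1/2187; r^16 = 1/43046721
P = (1 - 1/2187) / (1 - 1/43046721) = 2186/2187 / 43046720/43046721 = 21513519/21523360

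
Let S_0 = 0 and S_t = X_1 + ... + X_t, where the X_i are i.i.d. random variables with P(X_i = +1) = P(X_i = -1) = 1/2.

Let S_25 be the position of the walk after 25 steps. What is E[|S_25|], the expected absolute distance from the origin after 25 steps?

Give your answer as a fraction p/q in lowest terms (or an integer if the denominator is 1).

Answer: 16900975/4194304

Derivation:
S_25 takes values m ≡ 1 (mod 2) with |m| ≤ 25; P(S_25=m) = C(25,(25+m)/2)/2^25.
Total paths: 2^25 = 33554432
Distribution: P(S=-25)=1/33554432, P(S=-23)=25/33554432, P(S=-21)=300/33554432, P(S=-19)=2300/33554432, P(S=-17)=12650/33554432, P(S=-15)=53130/33554432, P(S=-13)=177100/33554432, P(S=-11)=480700/33554432, P(S=-9)=1081575/33554432, P(S=-7)=2042975/33554432, P(S=-5)=3268760/33554432, P(S=-3)=4457400/33554432, P(S=-1)=5200300/33554432, P(S=1)=5200300/33554432, P(S=3)=4457400/33554432, P(S=5)=3268760/33554432, P(S=7)=2042975/33554432, P(S=9)=1081575/33554432, P(S=11)=480700/33554432, P(S=13)=177100/33554432, P(S=15)=53130/33554432, P(S=17)=12650/33554432, P(S=19)=2300/33554432, P(S=21)=300/33554432, P(S=23)=25/33554432, P(S=25)=1/33554432
E[|S_25|] = Σ_m |m|·P(S_25=m) = 135207800/33554432 = 16900975/4194304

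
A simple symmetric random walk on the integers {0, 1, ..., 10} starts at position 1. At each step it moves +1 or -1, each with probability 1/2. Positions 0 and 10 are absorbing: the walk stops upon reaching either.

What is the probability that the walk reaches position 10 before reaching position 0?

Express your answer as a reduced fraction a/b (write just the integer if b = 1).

Symmetric walk (p = 1/2): the harmonic-function argument gives P(hit 10 before 0 | start at 1) = a/N.
P = 1/10 = 1/10

Answer: 1/10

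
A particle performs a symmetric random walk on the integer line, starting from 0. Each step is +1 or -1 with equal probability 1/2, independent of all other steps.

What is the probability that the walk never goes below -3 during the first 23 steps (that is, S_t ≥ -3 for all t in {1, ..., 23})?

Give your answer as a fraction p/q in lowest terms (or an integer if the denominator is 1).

Answer: 156009/262144

Derivation:
Let f(t,s) = #length-t paths at position s with S_1..S_t all ≥ -3.
f(t,s) = f(t-1,s-1) + f(t-1,s+1) for s ≥ -3; f(t,s) = 0 for s < -3.
t=0: f(0,0)=1
t=1: f(1,-1)=1 f(1,1)=1
t=2: f(2,-2)=1 f(2,0)=2 f(2,2)=1
t=3: f(3,-3)=1 f(3,-1)=3 f(3,1)=3 f(3,3)=1
t=4: f(4,-2)=4 f(4,0)=6 f(4,2)=4 f(4,4)=1
t=5: f(5,-3)=4 f(5,-1)=10 f(5,1)=10 f(5,3)=5 f(5,5)=1
t=6: f(6,-2)=14 f(6,0)=20 f(6,2)=15 f(6,4)=6 f(6,6)=1
t=7: f(7,-3)=14 f(7,-1)=34 f(7,1)=35 f(7,3)=21 f(7,5)=7 f(7,7)=1
t=8: f(8,-2)=48 f(8,0)=69 f(8,2)=56 f(8,4)=28 f(8,6)=8 f(8,8)=1
t=9: f(9,-3)=48 f(9,-1)=117 f(9,1)=125 f(9,3)=84 f(9,5)=36 f(9,7)=9 f(9,9)=1
t=10: f(10,-2)=165 f(10,0)=242 f(10,2)=209 f(10,4)=120 f(10,6)=45 f(10,8)=10 f(10,10)=1
t=11: f(11,-3)=165 f(11,-1)=407 f(11,1)=451 f(11,3)=329 f(11,5)=165 f(11,7)=55 f(11,9)=11 f(11,11)=1
t=12: f(12,-2)=572 f(12,0)=858 f(12,2)=780 f(12,4)=494 f(12,6)=220 f(12,8)=66 f(12,10)=12 f(12,12)=1
t=13: f(13,-3)=572 f(13,-1)=1430 f(13,1)=1638 f(13,3)=1274 f(13,5)=714 f(13,7)=286 f(13,9)=78 f(13,11)=13 f(13,13)=1
t=14: f(14,-2)=2002 f(14,0)=3068 f(14,2)=2912 f(14,4)=1988 f(14,6)=1000 f(14,8)=364 f(14,10)=91 f(14,12)=14 f(14,14)=1
t=15: f(15,-3)=2002 f(15,-1)=5070 f(15,1)=5980 f(15,3)=4900 f(15,5)=2988 f(15,7)=1364 f(15,9)=455 f(15,11)=105 f(15,13)=15 f(15,15)=1
t=16: f(16,-2)=7072 f(16,0)=11050 f(16,2)=10880 f(16,4)=7888 f(16,6)=4352 f(16,8)=1819 f(16,10)=560 f(16,12)=120 f(16,14)=16 f(16,16)=1
t=17: f(17,-3)=7072 f(17,-1)=18122 f(17,1)=21930 f(17,3)=18768 f(17,5)=12240 f(17,7)=6171 f(17,9)=2379 f(17,11)=680 f(17,13)=136 f(17,15)=17 f(17,17)=1
t=18: f(18,-2)=25194 f(18,0)=40052 f(18,2)=40698 f(18,4)=31008 f(18,6)=18411 f(18,8)=8550 f(18,10)=3059 f(18,12)=816 f(18,14)=153 f(18,16)=18 f(18,18)=1
t=19: f(19,-3)=25194 f(19,-1)=65246 f(19,1)=80750 f(19,3)=71706 f(19,5)=49419 f(19,7)=26961 f(19,9)=11609 f(19,11)=3875 f(19,13)=969 f(19,15)=171 f(19,17)=19 f(19,19)=1
t=20: f(20,-2)=90440 f(20,0)=145996 f(20,2)=152456 f(20,4)=121125 f(20,6)=76380 f(20,8)=38570 f(20,10)=15484 f(20,12)=4844 f(20,14)=1140 f(20,16)=190 f(20,18)=20 f(20,20)=1
t=21: f(21,-3)=90440 f(21,-1)=236436 f(21,1)=298452 f(21,3)=273581 f(21,5)=197505 f(21,7)=114950 f(21,9)=54054 f(21,11)=20328 f(21,13)=5984 f(21,15)=1330 f(21,17)=210 f(21,19)=21 f(21,21)=1
t=22: f(22,-2)=326876 f(22,0)=534888 f(22,2)=572033 f(22,4)=471086 f(22,6)=312455 f(22,8)=169004 f(22,10)=74382 f(22,12)=26312 f(22,14)=7314 f(22,16)=1540 f(22,18)=231 f(22,20)=22 f(22,22)=1
t=23: f(23,-3)=326876 f(23,-1)=861764 f(23,1)=1106921 f(23,3)=1043119 f(23,5)=783541 f(23,7)=481459 f(23,9)=243386 f(23,11)=100694 f(23,13)=33626 f(23,15)=8854 f(23,17)=1771 f(23,19)=253 f(23,21)=23 f(23,23)=1
Σ_s f(23,s) = 4992288
P = 4992288/8388608 = 156009/262144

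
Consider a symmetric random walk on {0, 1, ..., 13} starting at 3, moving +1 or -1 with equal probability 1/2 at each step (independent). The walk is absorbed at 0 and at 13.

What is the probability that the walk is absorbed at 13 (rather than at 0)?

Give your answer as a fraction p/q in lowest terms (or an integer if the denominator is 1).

Answer: 3/13

Derivation:
Symmetric walk (p = 1/2): the harmonic-function argument gives P(hit 13 before 0 | start at 3) = a/N.
P = 3/13 = 3/13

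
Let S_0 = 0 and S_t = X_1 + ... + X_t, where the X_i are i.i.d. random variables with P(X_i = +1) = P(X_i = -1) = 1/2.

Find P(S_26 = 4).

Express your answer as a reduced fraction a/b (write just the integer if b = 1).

To reach position 4 after 26 steps: need 15 steps of +1 and 11 of -1.
Favorable paths: C(26,15) = 7726160
Total paths: 2^26 = 67108864
P = 7726160/67108864 = 482885/4194304

Answer: 482885/4194304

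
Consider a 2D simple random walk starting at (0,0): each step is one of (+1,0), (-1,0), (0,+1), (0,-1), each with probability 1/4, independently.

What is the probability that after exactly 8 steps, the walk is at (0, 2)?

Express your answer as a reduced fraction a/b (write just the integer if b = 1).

Answer: 49/1024

Derivation:
Let h be the number of horizontal steps (so 8-h are vertical). To end at (0,2) need (h+0)/2 right-steps and ((8-h)+2)/2 up-steps.
Sum over h with 0 ≤ h ≤ 6, h ≡ 0 (mod 2), 8-h ≡ 0 (mod 2):
h=0: C(8,0)·C(0,0)·C(8,5) = 1·1·56 = 56
h=2: C(8,2)·C(2,1)·C(6,4) = 28·2·15 = 840
h=4: C(8,4)·C(4,2)·C(4,3) = 70·6·4 = 1680
h=6: C(8,6)·C(6,3)·C(2,2) = 28·20·1 = 560
Total favorable: 3136
Total paths: 4^8 = 65536
P = 3136/65536 = 49/1024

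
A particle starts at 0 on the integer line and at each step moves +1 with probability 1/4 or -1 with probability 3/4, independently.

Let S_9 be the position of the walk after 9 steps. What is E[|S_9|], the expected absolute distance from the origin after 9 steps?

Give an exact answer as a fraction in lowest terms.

Answer: 152163/32768

Derivation:
S_9 takes values m ≡ 1 (mod 2) with |m| ≤ 9; P(S_9=m) = C(9,(9+m)/2) · (1/4)^((9+m)/2) · (3/4)^((9-m)/2).
Distribution: P(S=-9)=19683/262144, P(S=-7)=59049/262144, P(S=-5)=19683/65536, P(S=-3)=15309/65536, P(S=-1)=15309/131072, P(S=1)=5103/131072, P(S=3)=567/65536, P(S=5)=81/65536, P(S=7)=27/262144, P(S=9)=1/262144
E[|S_9|] = Σ_m |m|·P(S_9=m) = 152163/32768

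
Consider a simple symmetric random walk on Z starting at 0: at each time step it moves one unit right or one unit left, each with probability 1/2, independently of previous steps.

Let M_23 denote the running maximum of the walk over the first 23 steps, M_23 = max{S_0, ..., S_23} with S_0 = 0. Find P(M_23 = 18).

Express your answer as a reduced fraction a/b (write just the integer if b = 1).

Let M_23 = max(S_0,...,S_23). Use the reflection principle: for j ≥ 1, #{paths with M_23 ≥ j} = #{S_23 ≥ j} + #{S_23 ≥ j+1}.
By reflection, #{M_23 ≥ 18} = #{S_23 ≥ 18} + #{S_23 ≥ 19} = 277 + 277 = 554.
#{M_23 ≥ 19} = #{S_23 ≥ 19} + #{S_23 ≥ 20} = 277 + 24 = 301.
#{M_23 = 18} = 554 - 301 = 253.
P(M_23 = 18) = 253/8388608 = 253/8388608

Answer: 253/8388608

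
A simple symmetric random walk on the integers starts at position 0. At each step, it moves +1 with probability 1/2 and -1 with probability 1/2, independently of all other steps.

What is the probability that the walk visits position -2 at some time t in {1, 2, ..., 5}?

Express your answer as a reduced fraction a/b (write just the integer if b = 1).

Count via complement. Let g(t,s) = #length-t paths at position s with S_1..S_t all ≠ -2.
g(t,s) = g(t-1,s-1) + g(t-1,s+1) for s ≠ -2; g(t,-2) = 0.
t=0: g(0,0)=1
t=1: g(1,-1)=1 g(1,1)=1
t=2: g(2,0)=2 g(2,2)=1
t=3: g(3,-1)=2 g(3,1)=3 g(3,3)=1
t=4: g(4,0)=5 g(4,2)=4 g(4,4)=1
t=5: g(5,-1)=5 g(5,1)=9 g(5,3)=5 g(5,5)=1
Paths never hitting -2: Σ_s g(5,s) = 20
Paths hitting -2: 2^5 - 20 = 12
P = 12/32 = 3/8

Answer: 3/8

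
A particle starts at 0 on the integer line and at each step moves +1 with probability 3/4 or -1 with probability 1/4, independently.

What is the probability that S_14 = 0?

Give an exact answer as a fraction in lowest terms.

To be at 0 after 14 steps: need exactly 7 steps of +1 and 7 of -1.
Number of such sequences: C(14,7) = 3432
Each has probability (3/4)^7 · (1/4)^7 = 2187/268435456
P = 3432 · 2187/268435456 = 938223/33554432

Answer: 938223/33554432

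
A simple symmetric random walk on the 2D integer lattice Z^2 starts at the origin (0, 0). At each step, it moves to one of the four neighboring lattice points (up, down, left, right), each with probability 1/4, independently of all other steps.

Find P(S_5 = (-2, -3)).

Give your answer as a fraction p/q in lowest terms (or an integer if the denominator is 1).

Let h be the number of horizontal steps (so 5-h are vertical). To end at (-2,-3) need (h-2)/2 right-steps and ((5-h)-3)/2 up-steps.
Sum over h with 2 ≤ h ≤ 2, h ≡ 0 (mod 2), 5-h ≡ 1 (mod 2):
h=2: C(5,2)·C(2,0)·C(3,0) = 10·1·1 = 10
Total favorable: 10
Total paths: 4^5 = 1024
P = 10/1024 = 5/512

Answer: 5/512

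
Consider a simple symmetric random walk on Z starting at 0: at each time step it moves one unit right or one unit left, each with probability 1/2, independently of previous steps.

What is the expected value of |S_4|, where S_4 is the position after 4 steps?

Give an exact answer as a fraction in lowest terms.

S_4 takes values m ≡ 0 (mod 2) with |m| ≤ 4; P(S_4=m) = C(4,(4+m)/2)/2^4.
Total paths: 2^4 = 16
Distribution: P(S=-4)=1/16, P(S=-2)=4/16, P(S=0)=6/16, P(S=2)=4/16, P(S=4)=1/16
E[|S_4|] = Σ_m |m|·P(S_4=m) = 24/16 = 3/2

Answer: 3/2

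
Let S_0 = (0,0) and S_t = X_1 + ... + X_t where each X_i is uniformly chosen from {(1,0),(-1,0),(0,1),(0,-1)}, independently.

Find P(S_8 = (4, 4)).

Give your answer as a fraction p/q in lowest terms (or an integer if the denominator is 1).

Let h be the number of horizontal steps (so 8-h are vertical). To end at (4,4) need (h+4)/2 right-steps and ((8-h)+4)/2 up-steps.
Sum over h with 4 ≤ h ≤ 4, h ≡ 0 (mod 2), 8-h ≡ 0 (mod 2):
h=4: C(8,4)·C(4,4)·C(4,4) = 70·1·1 = 70
Total favorable: 70
Total paths: 4^8 = 65536
P = 70/65536 = 35/32768

Answer: 35/32768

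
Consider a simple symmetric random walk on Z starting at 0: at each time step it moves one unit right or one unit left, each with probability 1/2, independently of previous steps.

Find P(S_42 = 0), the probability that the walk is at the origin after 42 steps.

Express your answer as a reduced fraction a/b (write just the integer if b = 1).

To return to 0 after 42 steps: need exactly 21 steps of +1 and 21 of -1.
Favorable paths: C(42,21) = 538257874440
Total paths: 2^42 = 4398046511104
P = 538257874440/4398046511104 = 67282234305/549755813888

Answer: 67282234305/549755813888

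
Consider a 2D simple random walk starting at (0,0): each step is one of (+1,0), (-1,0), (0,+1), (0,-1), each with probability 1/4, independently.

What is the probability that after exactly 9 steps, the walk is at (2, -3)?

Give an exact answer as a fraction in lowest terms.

Answer: 567/32768

Derivation:
Let h be the number of horizontal steps (so 9-h are vertical). To end at (2,-3) need (h+2)/2 right-steps and ((9-h)-3)/2 up-steps.
Sum over h with 2 ≤ h ≤ 6, h ≡ 0 (mod 2), 9-h ≡ 1 (mod 2):
h=2: C(9,2)·C(2,2)·C(7,2) = 36·1·21 = 756
h=4: C(9,4)·C(4,3)·C(5,1) = 126·4·5 = 2520
h=6: C(9,6)·C(6,4)·C(3,0) = 84·15·1 = 1260
Total favorable: 4536
Total paths: 4^9 = 262144
P = 4536/262144 = 567/32768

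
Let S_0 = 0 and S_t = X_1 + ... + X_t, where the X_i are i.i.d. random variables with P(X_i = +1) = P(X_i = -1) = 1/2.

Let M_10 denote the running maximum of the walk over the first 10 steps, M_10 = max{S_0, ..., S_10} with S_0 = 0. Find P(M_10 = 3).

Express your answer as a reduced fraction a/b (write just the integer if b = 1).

Answer: 15/128

Derivation:
Let M_10 = max(S_0,...,S_10). Use the reflection principle: for j ≥ 1, #{paths with M_10 ≥ j} = #{S_10 ≥ j} + #{S_10 ≥ j+1}.
By reflection, #{M_10 ≥ 3} = #{S_10 ≥ 3} + #{S_10 ≥ 4} = 176 + 176 = 352.
#{M_10 ≥ 4} = #{S_10 ≥ 4} + #{S_10 ≥ 5} = 176 + 56 = 232.
#{M_10 = 3} = 352 - 232 = 120.
P(M_10 = 3) = 120/1024 = 15/128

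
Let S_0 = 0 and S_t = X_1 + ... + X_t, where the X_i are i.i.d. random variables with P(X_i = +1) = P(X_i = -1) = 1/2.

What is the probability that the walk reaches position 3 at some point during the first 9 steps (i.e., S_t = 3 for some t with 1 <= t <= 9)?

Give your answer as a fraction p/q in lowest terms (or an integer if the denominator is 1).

Count via complement. Let g(t,s) = #length-t paths at position s with S_1..S_t all ≠ 3.
g(t,s) = g(t-1,s-1) + g(t-1,s+1) for s ≠ 3; g(t,3) = 0.
t=0: g(0,0)=1
t=1: g(1,-1)=1 g(1,1)=1
t=2: g(2,-2)=1 g(2,0)=2 g(2,2)=1
t=3: g(3,-3)=1 g(3,-1)=3 g(3,1)=3
t=4: g(4,-4)=1 g(4,-2)=4 g(4,0)=6 g(4,2)=3
t=5: g(5,-5)=1 g(5,-3)=5 g(5,-1)=10 g(5,1)=9
t=6: g(6,-6)=1 g(6,-4)=6 g(6,-2)=15 g(6,0)=19 g(6,2)=9
t=7: g(7,-7)=1 g(7,-5)=7 g(7,-3)=21 g(7,-1)=34 g(7,1)=28
t=8: g(8,-8)=1 g(8,-6)=8 g(8,-4)=28 g(8,-2)=55 g(8,0)=62 g(8,2)=28
t=9: g(9,-9)=1 g(9,-7)=9 g(9,-5)=36 g(9,-3)=83 g(9,-1)=117 g(9,1)=90
Paths never hitting 3: Σ_s g(9,s) = 336
Paths hitting 3: 2^9 - 336 = 176
P = 176/512 = 11/32

Answer: 11/32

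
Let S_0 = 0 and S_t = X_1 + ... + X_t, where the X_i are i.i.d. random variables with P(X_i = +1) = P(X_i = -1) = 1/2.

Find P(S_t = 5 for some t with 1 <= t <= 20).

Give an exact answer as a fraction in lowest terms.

Count via complement. Let g(t,s) = #length-t paths at position s with S_1..S_t all ≠ 5.
g(t,s) = g(t-1,s-1) + g(t-1,s+1) for s ≠ 5; g(t,5) = 0.
t=0: g(0,0)=1
t=1: g(1,-1)=1 g(1,1)=1
t=2: g(2,-2)=1 g(2,0)=2 g(2,2)=1
t=3: g(3,-3)=1 g(3,-1)=3 g(3,1)=3 g(3,3)=1
t=4: g(4,-4)=1 g(4,-2)=4 g(4,0)=6 g(4,2)=4 g(4,4)=1
t=5: g(5,-5)=1 g(5,-3)=5 g(5,-1)=10 g(5,1)=10 g(5,3)=5
t=6: g(6,-6)=1 g(6,-4)=6 g(6,-2)=15 g(6,0)=20 g(6,2)=15 g(6,4)=5
t=7: g(7,-7)=1 g(7,-5)=7 g(7,-3)=21 g(7,-1)=35 g(7,1)=35 g(7,3)=20
t=8: g(8,-8)=1 g(8,-6)=8 g(8,-4)=28 g(8,-2)=56 g(8,0)=70 g(8,2)=55 g(8,4)=20
t=9: g(9,-9)=1 g(9,-7)=9 g(9,-5)=36 g(9,-3)=84 g(9,-1)=126 g(9,1)=125 g(9,3)=75
t=10: g(10,-10)=1 g(10,-8)=10 g(10,-6)=45 g(10,-4)=120 g(10,-2)=210 g(10,0)=251 g(10,2)=200 g(10,4)=75
t=11: g(11,-11)=1 g(11,-9)=11 g(11,-7)=55 g(11,-5)=165 g(11,-3)=330 g(11,-1)=461 g(11,1)=451 g(11,3)=275
t=12: g(12,-12)=1 g(12,-10)=12 g(12,-8)=66 g(12,-6)=220 g(12,-4)=495 g(12,-2)=791 g(12,0)=912 g(12,2)=726 g(12,4)=275
t=13: g(13,-13)=1 g(13,-11)=13 g(13,-9)=78 g(13,-7)=286 g(13,-5)=715 g(13,-3)=1286 g(13,-1)=1703 g(13,1)=1638 g(13,3)=1001
t=14: g(14,-14)=1 g(14,-12)=14 g(14,-10)=91 g(14,-8)=364 g(14,-6)=1001 g(14,-4)=2001 g(14,-2)=2989 g(14,0)=3341 g(14,2)=2639 g(14,4)=1001
t=15: g(15,-15)=1 g(15,-13)=15 g(15,-11)=105 g(15,-9)=455 g(15,-7)=1365 g(15,-5)=3002 g(15,-3)=4990 g(15,-1)=6330 g(15,1)=5980 g(15,3)=3640
t=16: g(16,-16)=1 g(16,-14)=16 g(16,-12)=120 g(16,-10)=560 g(16,-8)=1820 g(16,-6)=4367 g(16,-4)=7992 g(16,-2)=11320 g(16,0)=12310 g(16,2)=9620 g(16,4)=3640
t=17: g(17,-17)=1 g(17,-15)=17 g(17,-13)=136 g(17,-11)=680 g(17,-9)=2380 g(17,-7)=6187 g(17,-5)=12359 g(17,-3)=19312 g(17,-1)=23630 g(17,1)=21930 g(17,3)=13260
t=18: g(18,-18)=1 g(18,-16)=18 g(18,-14)=153 g(18,-12)=816 g(18,-10)=3060 g(18,-8)=8567 g(18,-6)=18546 g(18,-4)=31671 g(18,-2)=42942 g(18,0)=45560 g(18,2)=35190 g(18,4)=13260
t=19: g(19,-19)=1 g(19,-17)=19 g(19,-15)=171 g(19,-13)=969 g(19,-11)=3876 g(19,-9)=11627 g(19,-7)=27113 g(19,-5)=50217 g(19,-3)=74613 g(19,-1)=88502 g(19,1)=80750 g(19,3)=48450
t=20: g(20,-20)=1 g(20,-18)=20 g(20,-16)=190 g(20,-14)=1140 g(20,-12)=4845 g(20,-10)=15503 g(20,-8)=38740 g(20,-6)=77330 g(20,-4)=124830 g(20,-2)=163115 g(20,0)=169252 g(20,2)=129200 g(20,4)=48450
Paths never hitting 5: Σ_s g(20,s) = 772616
Paths hitting 5: 2^20 - 772616 = 275960
P = 275960/1048576 = 34495/131072

Answer: 34495/131072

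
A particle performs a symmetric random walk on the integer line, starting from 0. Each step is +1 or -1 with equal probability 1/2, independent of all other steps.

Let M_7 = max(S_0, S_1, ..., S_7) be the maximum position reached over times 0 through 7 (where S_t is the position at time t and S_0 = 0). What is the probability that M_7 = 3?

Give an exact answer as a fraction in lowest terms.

Answer: 21/128

Derivation:
Let M_7 = max(S_0,...,S_7). Use the reflection principle: for j ≥ 1, #{paths with M_7 ≥ j} = #{S_7 ≥ j} + #{S_7 ≥ j+1}.
By reflection, #{M_7 ≥ 3} = #{S_7 ≥ 3} + #{S_7 ≥ 4} = 29 + 8 = 37.
#{M_7 ≥ 4} = #{S_7 ≥ 4} + #{S_7 ≥ 5} = 8 + 8 = 16.
#{M_7 = 3} = 37 - 16 = 21.
P(M_7 = 3) = 21/128 = 21/128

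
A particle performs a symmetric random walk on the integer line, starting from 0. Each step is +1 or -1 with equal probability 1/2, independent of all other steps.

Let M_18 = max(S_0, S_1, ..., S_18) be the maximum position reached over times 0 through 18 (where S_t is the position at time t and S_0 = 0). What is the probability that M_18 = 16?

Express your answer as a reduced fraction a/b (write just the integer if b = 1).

Answer: 9/131072

Derivation:
Let M_18 = max(S_0,...,S_18). Use the reflection principle: for j ≥ 1, #{paths with M_18 ≥ j} = #{S_18 ≥ j} + #{S_18 ≥ j+1}.
By reflection, #{M_18 ≥ 16} = #{S_18 ≥ 16} + #{S_18 ≥ 17} = 19 + 1 = 20.
#{M_18 ≥ 17} = #{S_18 ≥ 17} + #{S_18 ≥ 18} = 1 + 1 = 2.
#{M_18 = 16} = 20 - 2 = 18.
P(M_18 = 16) = 18/262144 = 9/131072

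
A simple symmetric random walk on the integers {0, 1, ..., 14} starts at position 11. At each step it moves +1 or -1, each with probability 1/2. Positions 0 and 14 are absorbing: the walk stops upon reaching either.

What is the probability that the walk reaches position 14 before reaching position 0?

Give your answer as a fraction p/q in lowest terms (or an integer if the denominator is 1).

Symmetric walk (p = 1/2): the harmonic-function argument gives P(hit 14 before 0 | start at 11) = a/N.
P = 11/14 = 11/14

Answer: 11/14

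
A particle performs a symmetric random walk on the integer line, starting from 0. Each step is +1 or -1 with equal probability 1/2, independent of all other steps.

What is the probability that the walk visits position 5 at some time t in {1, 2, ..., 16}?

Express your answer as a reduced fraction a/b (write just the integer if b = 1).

Answer: 6885/32768

Derivation:
Count via complement. Let g(t,s) = #length-t paths at position s with S_1..S_t all ≠ 5.
g(t,s) = g(t-1,s-1) + g(t-1,s+1) for s ≠ 5; g(t,5) = 0.
t=0: g(0,0)=1
t=1: g(1,-1)=1 g(1,1)=1
t=2: g(2,-2)=1 g(2,0)=2 g(2,2)=1
t=3: g(3,-3)=1 g(3,-1)=3 g(3,1)=3 g(3,3)=1
t=4: g(4,-4)=1 g(4,-2)=4 g(4,0)=6 g(4,2)=4 g(4,4)=1
t=5: g(5,-5)=1 g(5,-3)=5 g(5,-1)=10 g(5,1)=10 g(5,3)=5
t=6: g(6,-6)=1 g(6,-4)=6 g(6,-2)=15 g(6,0)=20 g(6,2)=15 g(6,4)=5
t=7: g(7,-7)=1 g(7,-5)=7 g(7,-3)=21 g(7,-1)=35 g(7,1)=35 g(7,3)=20
t=8: g(8,-8)=1 g(8,-6)=8 g(8,-4)=28 g(8,-2)=56 g(8,0)=70 g(8,2)=55 g(8,4)=20
t=9: g(9,-9)=1 g(9,-7)=9 g(9,-5)=36 g(9,-3)=84 g(9,-1)=126 g(9,1)=125 g(9,3)=75
t=10: g(10,-10)=1 g(10,-8)=10 g(10,-6)=45 g(10,-4)=120 g(10,-2)=210 g(10,0)=251 g(10,2)=200 g(10,4)=75
t=11: g(11,-11)=1 g(11,-9)=11 g(11,-7)=55 g(11,-5)=165 g(11,-3)=330 g(11,-1)=461 g(11,1)=451 g(11,3)=275
t=12: g(12,-12)=1 g(12,-10)=12 g(12,-8)=66 g(12,-6)=220 g(12,-4)=495 g(12,-2)=791 g(12,0)=912 g(12,2)=726 g(12,4)=275
t=13: g(13,-13)=1 g(13,-11)=13 g(13,-9)=78 g(13,-7)=286 g(13,-5)=715 g(13,-3)=1286 g(13,-1)=1703 g(13,1)=1638 g(13,3)=1001
t=14: g(14,-14)=1 g(14,-12)=14 g(14,-10)=91 g(14,-8)=364 g(14,-6)=1001 g(14,-4)=2001 g(14,-2)=2989 g(14,0)=3341 g(14,2)=2639 g(14,4)=1001
t=15: g(15,-15)=1 g(15,-13)=15 g(15,-11)=105 g(15,-9)=455 g(15,-7)=1365 g(15,-5)=3002 g(15,-3)=4990 g(15,-1)=6330 g(15,1)=5980 g(15,3)=3640
t=16: g(16,-16)=1 g(16,-14)=16 g(16,-12)=120 g(16,-10)=560 g(16,-8)=1820 g(16,-6)=4367 g(16,-4)=7992 g(16,-2)=11320 g(16,0)=12310 g(16,2)=9620 g(16,4)=3640
Paths never hitting 5: Σ_s g(16,s) = 51766
Paths hitting 5: 2^16 - 51766 = 13770
P = 13770/65536 = 6885/32768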